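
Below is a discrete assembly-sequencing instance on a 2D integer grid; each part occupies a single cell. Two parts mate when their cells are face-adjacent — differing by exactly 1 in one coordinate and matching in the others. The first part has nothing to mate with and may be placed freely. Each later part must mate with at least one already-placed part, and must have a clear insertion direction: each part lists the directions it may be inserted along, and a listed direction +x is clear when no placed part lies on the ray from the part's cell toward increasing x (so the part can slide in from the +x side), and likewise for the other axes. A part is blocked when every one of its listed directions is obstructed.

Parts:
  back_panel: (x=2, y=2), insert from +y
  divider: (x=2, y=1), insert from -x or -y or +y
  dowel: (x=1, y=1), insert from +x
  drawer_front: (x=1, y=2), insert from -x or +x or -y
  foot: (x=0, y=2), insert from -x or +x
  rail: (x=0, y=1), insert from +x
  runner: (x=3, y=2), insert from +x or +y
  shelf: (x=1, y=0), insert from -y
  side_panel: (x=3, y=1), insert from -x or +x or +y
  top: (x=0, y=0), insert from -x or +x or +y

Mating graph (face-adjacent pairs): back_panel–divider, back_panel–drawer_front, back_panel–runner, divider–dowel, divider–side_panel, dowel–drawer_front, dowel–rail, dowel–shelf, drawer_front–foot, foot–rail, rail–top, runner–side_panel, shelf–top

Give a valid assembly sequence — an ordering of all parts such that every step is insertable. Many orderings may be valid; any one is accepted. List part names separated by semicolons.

drawer_front; back_panel; runner; foot; rail; top; dowel; divider; side_panel; shelf

1. drawer_front@(1, 2) [-x clear] — {drawer_front}
2. back_panel@(2, 2) [+y clear] — {back_panel, drawer_front}
3. runner@(3, 2) [+x clear] — {back_panel, drawer_front, runner}
4. foot@(0, 2) [-x clear] — {back_panel, drawer_front, foot, runner}
5. rail@(0, 1) [+x clear] — {back_panel, drawer_front, foot, rail, runner}
6. top@(0, 0) [-x clear] — {back_panel, drawer_front, foot, rail, runner, top}
7. dowel@(1, 1) [+x clear] — {back_panel, dowel, drawer_front, foot, rail, runner, top}
8. divider@(2, 1) [-y clear] — {back_panel, divider, dowel, drawer_front, foot, rail, runner, top}
9. side_panel@(3, 1) [+x clear] — {back_panel, divider, dowel, drawer_front, foot, rail, runner, side_panel, top}
10. shelf@(1, 0) [-y clear] — {back_panel, divider, dowel, drawer_front, foot, rail, runner, shelf, side_panel, top}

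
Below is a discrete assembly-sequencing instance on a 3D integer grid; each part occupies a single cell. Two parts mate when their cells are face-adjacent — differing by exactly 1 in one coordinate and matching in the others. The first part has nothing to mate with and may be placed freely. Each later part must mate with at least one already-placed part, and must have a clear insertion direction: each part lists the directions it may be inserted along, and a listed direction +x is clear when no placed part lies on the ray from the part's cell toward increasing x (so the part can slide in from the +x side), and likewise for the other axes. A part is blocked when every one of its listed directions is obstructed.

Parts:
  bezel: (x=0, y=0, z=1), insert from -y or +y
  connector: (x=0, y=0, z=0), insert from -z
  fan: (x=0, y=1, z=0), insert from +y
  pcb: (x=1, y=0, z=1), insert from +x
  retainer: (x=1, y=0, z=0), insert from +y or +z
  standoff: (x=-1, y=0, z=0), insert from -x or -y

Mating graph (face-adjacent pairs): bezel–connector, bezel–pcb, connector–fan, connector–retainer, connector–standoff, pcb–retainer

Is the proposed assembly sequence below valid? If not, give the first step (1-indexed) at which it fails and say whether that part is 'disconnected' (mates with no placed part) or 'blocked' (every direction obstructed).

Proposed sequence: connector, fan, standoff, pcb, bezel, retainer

1. connector@(0, 0, 0) [-z clear] — {connector}
2. fan@(0, 1, 0) [+y clear] — {connector, fan}
3. standoff@(-1, 0, 0) [-x clear] — {connector, fan, standoff}
4. pcb@(1, 0, 1) — no placed neighbour ⇒ disconnected

Invalid at step 4 (disconnected)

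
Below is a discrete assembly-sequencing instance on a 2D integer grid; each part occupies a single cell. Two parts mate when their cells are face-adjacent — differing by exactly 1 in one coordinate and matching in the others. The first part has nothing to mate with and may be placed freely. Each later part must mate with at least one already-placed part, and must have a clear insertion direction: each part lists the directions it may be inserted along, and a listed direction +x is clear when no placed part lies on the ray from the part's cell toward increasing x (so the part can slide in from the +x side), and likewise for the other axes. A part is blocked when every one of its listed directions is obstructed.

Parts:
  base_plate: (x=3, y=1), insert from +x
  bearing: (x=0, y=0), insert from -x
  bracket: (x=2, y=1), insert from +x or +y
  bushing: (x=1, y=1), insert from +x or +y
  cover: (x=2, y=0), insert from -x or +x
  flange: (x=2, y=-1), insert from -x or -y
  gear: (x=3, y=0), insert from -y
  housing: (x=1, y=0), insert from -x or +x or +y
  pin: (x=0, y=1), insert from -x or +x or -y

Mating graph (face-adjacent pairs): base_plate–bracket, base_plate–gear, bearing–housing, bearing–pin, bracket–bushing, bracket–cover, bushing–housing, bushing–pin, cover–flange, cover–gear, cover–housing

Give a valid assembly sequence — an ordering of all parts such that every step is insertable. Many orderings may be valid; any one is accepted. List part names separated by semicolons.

1. gear@(3, 0) [-y clear] — {gear}
2. base_plate@(3, 1) [+x clear] — {base_plate, gear}
3. cover@(2, 0) [-x clear] — {base_plate, cover, gear}
4. housing@(1, 0) [-x clear] — {base_plate, cover, gear, housing}
5. bracket@(2, 1) [+y clear] — {base_plate, bracket, cover, gear, housing}
6. bearing@(0, 0) [-x clear] — {base_plate, bearing, bracket, cover, gear, housing}
7. pin@(0, 1) [-x clear] — {base_plate, bearing, bracket, cover, gear, housing, pin}
8. flange@(2, -1) [-x clear] — {base_plate, bearing, bracket, cover, flange, gear, housing, pin}
9. bushing@(1, 1) [+y clear] — {base_plate, bearing, bracket, bushing, cover, flange, gear, housing, pin}

gear; base_plate; cover; housing; bracket; bearing; pin; flange; bushing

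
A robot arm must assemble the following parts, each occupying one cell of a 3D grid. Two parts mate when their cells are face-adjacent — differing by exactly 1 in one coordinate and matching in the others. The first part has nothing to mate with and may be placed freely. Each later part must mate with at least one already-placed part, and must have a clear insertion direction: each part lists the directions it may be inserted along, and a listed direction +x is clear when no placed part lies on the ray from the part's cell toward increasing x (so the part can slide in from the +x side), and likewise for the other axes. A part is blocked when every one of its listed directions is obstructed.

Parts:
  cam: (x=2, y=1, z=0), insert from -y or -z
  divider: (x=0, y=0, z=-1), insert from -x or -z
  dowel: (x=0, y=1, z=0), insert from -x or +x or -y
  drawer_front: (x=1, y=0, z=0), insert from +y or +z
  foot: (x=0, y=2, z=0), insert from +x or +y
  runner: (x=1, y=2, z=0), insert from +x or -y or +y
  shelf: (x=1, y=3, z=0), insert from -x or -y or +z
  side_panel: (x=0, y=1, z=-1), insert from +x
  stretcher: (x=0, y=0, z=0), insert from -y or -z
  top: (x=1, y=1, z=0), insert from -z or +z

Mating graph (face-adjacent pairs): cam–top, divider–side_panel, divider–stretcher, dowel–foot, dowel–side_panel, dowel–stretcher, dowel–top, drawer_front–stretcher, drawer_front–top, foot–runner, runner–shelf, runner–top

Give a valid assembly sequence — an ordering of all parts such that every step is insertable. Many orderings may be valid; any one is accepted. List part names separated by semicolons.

dowel; top; drawer_front; side_panel; runner; cam; divider; foot; shelf; stretcher

1. dowel@(0, 1, 0) [-x clear] — {dowel}
2. top@(1, 1, 0) [-z clear] — {dowel, top}
3. drawer_front@(1, 0, 0) [+z clear] — {dowel, drawer_front, top}
4. side_panel@(0, 1, -1) [+x clear] — {dowel, drawer_front, side_panel, top}
5. runner@(1, 2, 0) [+x clear] — {dowel, drawer_front, runner, side_panel, top}
6. cam@(2, 1, 0) [-y clear] — {cam, dowel, drawer_front, runner, side_panel, top}
7. divider@(0, 0, -1) [-x clear] — {cam, divider, dowel, drawer_front, runner, side_panel, top}
8. foot@(0, 2, 0) [+y clear] — {cam, divider, dowel, drawer_front, foot, runner, side_panel, top}
9. shelf@(1, 3, 0) [-x clear] — {cam, divider, dowel, drawer_front, foot, runner, shelf, side_panel, top}
10. stretcher@(0, 0, 0) [-y clear] — {cam, divider, dowel, drawer_front, foot, runner, shelf, side_panel, stretcher, top}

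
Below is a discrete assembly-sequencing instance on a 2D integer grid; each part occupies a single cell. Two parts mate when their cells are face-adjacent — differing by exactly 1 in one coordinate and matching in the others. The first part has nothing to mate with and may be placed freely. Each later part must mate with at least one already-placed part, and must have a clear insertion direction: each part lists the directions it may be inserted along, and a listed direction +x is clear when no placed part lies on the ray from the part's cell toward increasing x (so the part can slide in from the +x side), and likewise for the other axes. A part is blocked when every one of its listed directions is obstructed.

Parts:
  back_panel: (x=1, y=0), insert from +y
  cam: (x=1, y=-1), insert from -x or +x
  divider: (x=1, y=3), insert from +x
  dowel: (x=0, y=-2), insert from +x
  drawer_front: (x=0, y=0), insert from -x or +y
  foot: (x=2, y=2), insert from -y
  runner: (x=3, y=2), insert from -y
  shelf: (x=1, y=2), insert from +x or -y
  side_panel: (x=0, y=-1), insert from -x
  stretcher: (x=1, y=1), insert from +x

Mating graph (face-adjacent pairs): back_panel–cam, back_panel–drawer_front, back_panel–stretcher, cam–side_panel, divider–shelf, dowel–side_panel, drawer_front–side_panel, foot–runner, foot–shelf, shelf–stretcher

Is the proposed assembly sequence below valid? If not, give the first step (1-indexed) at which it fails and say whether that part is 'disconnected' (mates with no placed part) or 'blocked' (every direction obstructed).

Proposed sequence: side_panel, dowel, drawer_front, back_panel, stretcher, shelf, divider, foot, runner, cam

Valid

1. side_panel@(0, -1) [-x clear] — {side_panel}
2. dowel@(0, -2) [+x clear] — {dowel, side_panel}
3. drawer_front@(0, 0) [-x clear] — {dowel, drawer_front, side_panel}
4. back_panel@(1, 0) [+y clear] — {back_panel, dowel, drawer_front, side_panel}
5. stretcher@(1, 1) [+x clear] — {back_panel, dowel, drawer_front, side_panel, stretcher}
6. shelf@(1, 2) [+x clear] — {back_panel, dowel, drawer_front, shelf, side_panel, stretcher}
7. divider@(1, 3) [+x clear] — {back_panel, divider, dowel, drawer_front, shelf, side_panel, stretcher}
8. foot@(2, 2) [-y clear] — {back_panel, divider, dowel, drawer_front, foot, shelf, side_panel, stretcher}
9. runner@(3, 2) [-y clear] — {back_panel, divider, dowel, drawer_front, foot, runner, shelf, side_panel, stretcher}
10. cam@(1, -1) [+x clear] — {back_panel, cam, divider, dowel, drawer_front, foot, runner, shelf, side_panel, stretcher}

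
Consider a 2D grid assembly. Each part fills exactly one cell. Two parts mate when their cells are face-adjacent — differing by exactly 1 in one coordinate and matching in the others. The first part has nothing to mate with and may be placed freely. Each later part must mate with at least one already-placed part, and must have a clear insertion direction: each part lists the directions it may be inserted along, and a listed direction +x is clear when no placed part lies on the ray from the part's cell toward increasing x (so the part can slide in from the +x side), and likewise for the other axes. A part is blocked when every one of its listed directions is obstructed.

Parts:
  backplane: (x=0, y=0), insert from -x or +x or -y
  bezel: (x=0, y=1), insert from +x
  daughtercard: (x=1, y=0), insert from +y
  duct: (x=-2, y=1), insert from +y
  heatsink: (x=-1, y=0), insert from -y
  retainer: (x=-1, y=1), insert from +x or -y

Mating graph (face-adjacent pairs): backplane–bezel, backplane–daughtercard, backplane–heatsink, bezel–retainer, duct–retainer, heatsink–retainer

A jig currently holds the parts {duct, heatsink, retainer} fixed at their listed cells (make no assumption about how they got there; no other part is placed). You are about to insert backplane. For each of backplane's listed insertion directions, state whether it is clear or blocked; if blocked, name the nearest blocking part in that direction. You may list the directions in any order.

+x: clear; -x: blocked by heatsink; -y: clear

-x: nearest on ray is heatsink@(-1, 0) ⇒ blocked
+x: ray from backplane(0, 0) has no placed part ⇒ clear
-y: ray from backplane(0, 0) has no placed part ⇒ clear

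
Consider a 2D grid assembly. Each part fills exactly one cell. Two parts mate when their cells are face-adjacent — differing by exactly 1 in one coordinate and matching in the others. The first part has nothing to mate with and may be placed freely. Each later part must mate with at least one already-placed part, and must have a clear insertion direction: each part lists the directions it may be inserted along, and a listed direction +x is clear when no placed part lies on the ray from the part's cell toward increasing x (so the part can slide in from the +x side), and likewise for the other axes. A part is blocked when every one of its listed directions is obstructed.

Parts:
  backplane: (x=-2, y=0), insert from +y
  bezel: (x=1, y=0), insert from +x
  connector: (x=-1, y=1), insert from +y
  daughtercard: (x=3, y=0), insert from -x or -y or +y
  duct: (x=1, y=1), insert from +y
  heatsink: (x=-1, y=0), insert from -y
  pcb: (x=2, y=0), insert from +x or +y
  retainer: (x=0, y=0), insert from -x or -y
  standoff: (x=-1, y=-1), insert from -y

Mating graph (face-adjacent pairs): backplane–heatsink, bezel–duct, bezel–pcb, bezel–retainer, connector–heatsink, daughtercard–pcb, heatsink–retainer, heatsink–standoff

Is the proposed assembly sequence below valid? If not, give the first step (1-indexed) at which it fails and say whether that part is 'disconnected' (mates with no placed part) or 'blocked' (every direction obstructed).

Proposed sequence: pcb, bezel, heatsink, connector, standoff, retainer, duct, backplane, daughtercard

1. pcb@(2, 0) [+x clear] — {pcb}
2. bezel@(1, 0) — +x all obstructed ⇒ blocked

Invalid at step 2 (blocked)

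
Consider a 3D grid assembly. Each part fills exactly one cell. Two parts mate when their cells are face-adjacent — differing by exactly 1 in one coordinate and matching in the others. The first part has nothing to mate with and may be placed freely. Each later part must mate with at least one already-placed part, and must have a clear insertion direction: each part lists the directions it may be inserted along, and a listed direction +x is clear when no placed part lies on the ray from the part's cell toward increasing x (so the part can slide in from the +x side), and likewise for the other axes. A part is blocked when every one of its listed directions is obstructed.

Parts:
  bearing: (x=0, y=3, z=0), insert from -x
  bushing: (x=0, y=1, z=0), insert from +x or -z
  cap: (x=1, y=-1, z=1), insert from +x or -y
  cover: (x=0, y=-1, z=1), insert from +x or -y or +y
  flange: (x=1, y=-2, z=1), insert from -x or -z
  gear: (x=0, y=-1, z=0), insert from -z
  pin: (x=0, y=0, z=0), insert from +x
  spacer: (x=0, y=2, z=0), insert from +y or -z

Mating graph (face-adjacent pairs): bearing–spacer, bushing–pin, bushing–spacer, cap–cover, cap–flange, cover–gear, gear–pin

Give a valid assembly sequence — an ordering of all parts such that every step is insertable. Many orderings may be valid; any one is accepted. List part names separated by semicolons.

1. flange@(1, -2, 1) [-x clear] — {flange}
2. cap@(1, -1, 1) [+x clear] — {cap, flange}
3. cover@(0, -1, 1) [-y clear] — {cap, cover, flange}
4. gear@(0, -1, 0) [-z clear] — {cap, cover, flange, gear}
5. pin@(0, 0, 0) [+x clear] — {cap, cover, flange, gear, pin}
6. bushing@(0, 1, 0) [+x clear] — {bushing, cap, cover, flange, gear, pin}
7. spacer@(0, 2, 0) [+y clear] — {bushing, cap, cover, flange, gear, pin, spacer}
8. bearing@(0, 3, 0) [-x clear] — {bearing, bushing, cap, cover, flange, gear, pin, spacer}

flange; cap; cover; gear; pin; bushing; spacer; bearing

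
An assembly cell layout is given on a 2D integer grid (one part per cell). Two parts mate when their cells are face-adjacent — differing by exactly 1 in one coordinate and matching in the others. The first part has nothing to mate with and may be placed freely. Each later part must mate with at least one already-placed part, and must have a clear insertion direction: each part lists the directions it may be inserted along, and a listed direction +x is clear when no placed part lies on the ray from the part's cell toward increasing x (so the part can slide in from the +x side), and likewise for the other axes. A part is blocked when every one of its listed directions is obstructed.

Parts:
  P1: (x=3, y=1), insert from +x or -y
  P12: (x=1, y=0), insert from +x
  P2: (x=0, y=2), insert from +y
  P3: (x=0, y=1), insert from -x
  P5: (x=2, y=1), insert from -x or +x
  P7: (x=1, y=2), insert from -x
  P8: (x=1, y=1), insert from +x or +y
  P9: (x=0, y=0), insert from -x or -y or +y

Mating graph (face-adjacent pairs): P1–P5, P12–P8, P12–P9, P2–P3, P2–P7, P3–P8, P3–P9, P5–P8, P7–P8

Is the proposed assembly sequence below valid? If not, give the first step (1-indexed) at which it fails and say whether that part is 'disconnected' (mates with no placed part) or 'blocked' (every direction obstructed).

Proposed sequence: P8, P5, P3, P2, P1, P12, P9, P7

1. P8@(1, 1) [+x clear] — {P8}
2. P5@(2, 1) [+x clear] — {P5, P8}
3. P3@(0, 1) [-x clear] — {P3, P5, P8}
4. P2@(0, 2) [+y clear] — {P2, P3, P5, P8}
5. P1@(3, 1) [+x clear] — {P1, P2, P3, P5, P8}
6. P12@(1, 0) [+x clear] — {P1, P12, P2, P3, P5, P8}
7. P9@(0, 0) [-x clear] — {P1, P12, P2, P3, P5, P8, P9}
8. P7@(1, 2) — -x all obstructed ⇒ blocked

Invalid at step 8 (blocked)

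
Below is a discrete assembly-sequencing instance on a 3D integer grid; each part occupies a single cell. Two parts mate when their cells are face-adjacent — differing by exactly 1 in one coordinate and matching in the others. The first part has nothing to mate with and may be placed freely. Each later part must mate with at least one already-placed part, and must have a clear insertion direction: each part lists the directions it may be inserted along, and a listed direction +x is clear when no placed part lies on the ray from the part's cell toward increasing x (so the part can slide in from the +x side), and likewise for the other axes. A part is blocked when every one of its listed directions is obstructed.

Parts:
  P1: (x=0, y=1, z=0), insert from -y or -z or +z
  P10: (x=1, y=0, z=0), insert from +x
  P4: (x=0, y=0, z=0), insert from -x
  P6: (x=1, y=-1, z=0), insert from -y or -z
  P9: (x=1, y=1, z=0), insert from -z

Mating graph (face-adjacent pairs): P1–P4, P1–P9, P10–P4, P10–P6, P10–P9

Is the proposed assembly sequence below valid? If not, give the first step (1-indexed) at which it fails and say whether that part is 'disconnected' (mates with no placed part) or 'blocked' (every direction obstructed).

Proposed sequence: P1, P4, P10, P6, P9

Valid

1. P1@(0, 1, 0) [-y clear] — {P1}
2. P4@(0, 0, 0) [-x clear] — {P1, P4}
3. P10@(1, 0, 0) [+x clear] — {P1, P10, P4}
4. P6@(1, -1, 0) [-y clear] — {P1, P10, P4, P6}
5. P9@(1, 1, 0) [-z clear] — {P1, P10, P4, P6, P9}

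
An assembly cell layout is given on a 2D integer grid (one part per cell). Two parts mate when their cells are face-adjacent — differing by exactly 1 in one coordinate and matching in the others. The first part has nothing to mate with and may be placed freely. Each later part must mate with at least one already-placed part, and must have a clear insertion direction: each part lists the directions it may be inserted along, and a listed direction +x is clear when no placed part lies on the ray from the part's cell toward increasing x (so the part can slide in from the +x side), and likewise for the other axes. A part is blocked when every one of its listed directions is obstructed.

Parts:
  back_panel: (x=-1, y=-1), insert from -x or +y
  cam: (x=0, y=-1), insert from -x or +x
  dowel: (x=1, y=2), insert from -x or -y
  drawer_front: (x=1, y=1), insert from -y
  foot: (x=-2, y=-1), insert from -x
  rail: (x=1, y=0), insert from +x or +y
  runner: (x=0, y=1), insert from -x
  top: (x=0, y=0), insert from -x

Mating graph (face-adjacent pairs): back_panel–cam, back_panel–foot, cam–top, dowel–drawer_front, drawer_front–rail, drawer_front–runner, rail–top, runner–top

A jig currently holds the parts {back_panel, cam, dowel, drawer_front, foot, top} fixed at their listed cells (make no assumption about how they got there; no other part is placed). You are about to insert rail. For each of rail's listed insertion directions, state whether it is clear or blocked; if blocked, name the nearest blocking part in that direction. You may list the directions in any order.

+x: ray from rail(1, 0) has no placed part ⇒ clear
+y: nearest on ray is drawer_front@(1, 1) ⇒ blocked

+x: clear; +y: blocked by drawer_front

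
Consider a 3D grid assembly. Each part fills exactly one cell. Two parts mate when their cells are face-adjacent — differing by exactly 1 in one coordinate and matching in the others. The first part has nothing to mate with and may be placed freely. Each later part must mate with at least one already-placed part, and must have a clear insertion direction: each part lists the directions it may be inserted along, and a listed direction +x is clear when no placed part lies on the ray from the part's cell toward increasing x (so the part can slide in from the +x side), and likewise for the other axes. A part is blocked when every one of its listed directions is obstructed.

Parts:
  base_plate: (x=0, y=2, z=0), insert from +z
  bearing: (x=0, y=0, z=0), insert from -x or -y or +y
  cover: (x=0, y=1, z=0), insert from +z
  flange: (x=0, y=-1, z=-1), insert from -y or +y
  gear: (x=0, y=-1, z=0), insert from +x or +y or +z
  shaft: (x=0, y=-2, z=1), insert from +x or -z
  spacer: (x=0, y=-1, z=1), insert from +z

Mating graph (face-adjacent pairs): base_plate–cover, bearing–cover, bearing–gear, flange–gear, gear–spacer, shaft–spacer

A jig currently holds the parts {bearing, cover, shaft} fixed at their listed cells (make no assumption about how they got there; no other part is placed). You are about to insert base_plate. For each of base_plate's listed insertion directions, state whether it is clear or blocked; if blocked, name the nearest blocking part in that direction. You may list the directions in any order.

+z: clear

+z: ray from base_plate(0, 2, 0) has no placed part ⇒ clear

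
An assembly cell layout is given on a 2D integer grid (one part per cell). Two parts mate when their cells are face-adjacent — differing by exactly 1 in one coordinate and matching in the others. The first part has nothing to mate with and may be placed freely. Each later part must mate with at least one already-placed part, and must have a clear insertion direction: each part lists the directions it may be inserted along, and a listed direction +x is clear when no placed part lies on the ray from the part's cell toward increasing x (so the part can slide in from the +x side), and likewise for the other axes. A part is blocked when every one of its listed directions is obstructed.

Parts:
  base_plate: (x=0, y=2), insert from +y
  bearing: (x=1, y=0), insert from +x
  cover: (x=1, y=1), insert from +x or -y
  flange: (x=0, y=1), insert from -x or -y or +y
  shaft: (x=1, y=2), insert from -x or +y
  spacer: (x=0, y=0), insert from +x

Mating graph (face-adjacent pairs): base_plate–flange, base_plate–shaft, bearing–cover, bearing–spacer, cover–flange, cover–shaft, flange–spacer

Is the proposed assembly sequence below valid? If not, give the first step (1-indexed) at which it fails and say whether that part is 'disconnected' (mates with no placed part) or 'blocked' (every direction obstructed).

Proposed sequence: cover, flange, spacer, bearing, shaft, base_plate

1. cover@(1, 1) [+x clear] — {cover}
2. flange@(0, 1) [-x clear] — {cover, flange}
3. spacer@(0, 0) [+x clear] — {cover, flange, spacer}
4. bearing@(1, 0) [+x clear] — {bearing, cover, flange, spacer}
5. shaft@(1, 2) [-x clear] — {bearing, cover, flange, shaft, spacer}
6. base_plate@(0, 2) [+y clear] — {base_plate, bearing, cover, flange, shaft, spacer}

Valid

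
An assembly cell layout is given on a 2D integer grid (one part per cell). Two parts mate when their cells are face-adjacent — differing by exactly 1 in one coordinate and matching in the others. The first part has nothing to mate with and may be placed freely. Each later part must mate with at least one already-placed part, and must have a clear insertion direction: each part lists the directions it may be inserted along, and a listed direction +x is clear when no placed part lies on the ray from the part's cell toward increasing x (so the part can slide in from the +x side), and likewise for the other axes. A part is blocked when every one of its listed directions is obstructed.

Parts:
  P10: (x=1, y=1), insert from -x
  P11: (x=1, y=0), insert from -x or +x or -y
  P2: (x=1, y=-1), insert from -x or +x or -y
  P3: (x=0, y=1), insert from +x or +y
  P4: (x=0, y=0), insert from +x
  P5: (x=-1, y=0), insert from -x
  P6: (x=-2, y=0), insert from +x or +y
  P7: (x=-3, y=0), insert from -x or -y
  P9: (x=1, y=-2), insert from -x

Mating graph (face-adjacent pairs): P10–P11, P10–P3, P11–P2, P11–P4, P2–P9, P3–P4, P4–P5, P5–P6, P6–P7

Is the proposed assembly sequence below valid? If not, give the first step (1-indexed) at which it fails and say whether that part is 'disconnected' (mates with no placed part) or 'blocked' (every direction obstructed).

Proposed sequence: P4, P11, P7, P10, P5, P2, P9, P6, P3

Invalid at step 3 (disconnected)

1. P4@(0, 0) [+x clear] — {P4}
2. P11@(1, 0) [+x clear] — {P11, P4}
3. P7@(-3, 0) — no placed neighbour ⇒ disconnected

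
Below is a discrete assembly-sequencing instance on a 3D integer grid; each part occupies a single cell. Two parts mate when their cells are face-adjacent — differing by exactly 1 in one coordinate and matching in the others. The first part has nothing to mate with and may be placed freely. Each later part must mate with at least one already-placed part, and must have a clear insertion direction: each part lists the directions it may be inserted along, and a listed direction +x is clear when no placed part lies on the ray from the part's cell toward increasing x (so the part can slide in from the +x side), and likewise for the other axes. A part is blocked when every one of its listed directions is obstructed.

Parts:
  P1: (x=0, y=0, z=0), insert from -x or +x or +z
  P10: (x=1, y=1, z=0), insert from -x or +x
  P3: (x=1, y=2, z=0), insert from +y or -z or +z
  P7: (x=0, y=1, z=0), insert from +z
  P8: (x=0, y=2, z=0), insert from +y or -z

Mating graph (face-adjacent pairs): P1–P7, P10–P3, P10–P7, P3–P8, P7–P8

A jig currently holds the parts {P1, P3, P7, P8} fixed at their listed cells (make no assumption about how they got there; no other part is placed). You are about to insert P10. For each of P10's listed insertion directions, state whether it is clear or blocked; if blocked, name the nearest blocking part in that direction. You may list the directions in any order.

-x: nearest on ray is P7@(0, 1, 0) ⇒ blocked
+x: ray from P10(1, 1, 0) has no placed part ⇒ clear

+x: clear; -x: blocked by P7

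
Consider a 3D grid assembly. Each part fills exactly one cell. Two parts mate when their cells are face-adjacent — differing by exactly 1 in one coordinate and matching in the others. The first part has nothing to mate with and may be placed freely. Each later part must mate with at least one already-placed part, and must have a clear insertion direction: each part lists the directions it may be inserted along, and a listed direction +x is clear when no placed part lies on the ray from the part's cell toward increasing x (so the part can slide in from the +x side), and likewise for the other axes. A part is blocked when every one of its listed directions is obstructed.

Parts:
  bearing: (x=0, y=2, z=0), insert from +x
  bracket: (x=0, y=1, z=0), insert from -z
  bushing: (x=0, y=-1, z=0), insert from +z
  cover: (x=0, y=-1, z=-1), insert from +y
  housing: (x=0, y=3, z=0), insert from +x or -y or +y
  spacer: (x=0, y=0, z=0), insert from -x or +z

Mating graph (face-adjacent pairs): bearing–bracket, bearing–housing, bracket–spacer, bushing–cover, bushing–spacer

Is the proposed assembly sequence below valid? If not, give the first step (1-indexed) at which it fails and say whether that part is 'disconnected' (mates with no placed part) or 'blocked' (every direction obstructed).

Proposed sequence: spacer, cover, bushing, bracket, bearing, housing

1. spacer@(0, 0, 0) [-x clear] — {spacer}
2. cover@(0, -1, -1) — no placed neighbour ⇒ disconnected

Invalid at step 2 (disconnected)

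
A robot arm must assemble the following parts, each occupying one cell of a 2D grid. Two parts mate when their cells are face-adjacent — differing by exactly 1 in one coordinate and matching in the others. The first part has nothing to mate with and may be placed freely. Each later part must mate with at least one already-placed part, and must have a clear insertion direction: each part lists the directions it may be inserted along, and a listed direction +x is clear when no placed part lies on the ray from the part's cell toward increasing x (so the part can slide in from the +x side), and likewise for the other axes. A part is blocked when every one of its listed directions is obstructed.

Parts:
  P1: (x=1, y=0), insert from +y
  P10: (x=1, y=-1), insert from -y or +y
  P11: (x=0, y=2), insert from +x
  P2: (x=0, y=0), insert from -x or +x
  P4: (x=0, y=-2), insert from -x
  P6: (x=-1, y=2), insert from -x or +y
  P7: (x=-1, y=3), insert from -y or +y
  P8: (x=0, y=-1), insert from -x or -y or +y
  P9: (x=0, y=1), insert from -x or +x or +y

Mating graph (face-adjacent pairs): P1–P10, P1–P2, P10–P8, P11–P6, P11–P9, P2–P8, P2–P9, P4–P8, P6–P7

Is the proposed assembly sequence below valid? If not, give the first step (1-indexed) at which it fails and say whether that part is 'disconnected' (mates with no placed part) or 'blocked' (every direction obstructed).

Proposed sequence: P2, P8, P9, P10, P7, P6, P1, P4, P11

1. P2@(0, 0) [-x clear] — {P2}
2. P8@(0, -1) [-x clear] — {P2, P8}
3. P9@(0, 1) [-x clear] — {P2, P8, P9}
4. P10@(1, -1) [-y clear] — {P10, P2, P8, P9}
5. P7@(-1, 3) — no placed neighbour ⇒ disconnected

Invalid at step 5 (disconnected)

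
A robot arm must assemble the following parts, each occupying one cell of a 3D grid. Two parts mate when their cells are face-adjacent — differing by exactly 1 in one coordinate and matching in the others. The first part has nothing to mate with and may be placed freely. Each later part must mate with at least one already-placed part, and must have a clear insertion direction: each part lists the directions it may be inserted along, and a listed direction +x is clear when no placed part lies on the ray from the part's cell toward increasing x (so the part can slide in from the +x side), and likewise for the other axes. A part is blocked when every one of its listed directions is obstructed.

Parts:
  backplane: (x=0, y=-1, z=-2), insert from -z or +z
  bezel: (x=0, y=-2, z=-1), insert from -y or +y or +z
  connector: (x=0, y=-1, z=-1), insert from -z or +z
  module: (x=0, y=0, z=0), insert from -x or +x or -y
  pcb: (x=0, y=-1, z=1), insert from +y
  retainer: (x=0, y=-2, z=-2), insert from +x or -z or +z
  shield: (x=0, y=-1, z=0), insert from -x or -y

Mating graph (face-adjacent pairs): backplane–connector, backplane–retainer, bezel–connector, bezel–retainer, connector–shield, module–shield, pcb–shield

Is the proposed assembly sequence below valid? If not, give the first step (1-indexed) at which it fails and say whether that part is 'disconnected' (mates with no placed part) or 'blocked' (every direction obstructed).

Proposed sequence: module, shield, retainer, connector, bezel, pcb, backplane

Invalid at step 3 (disconnected)

1. module@(0, 0, 0) [-x clear] — {module}
2. shield@(0, -1, 0) [-x clear] — {module, shield}
3. retainer@(0, -2, -2) — no placed neighbour ⇒ disconnected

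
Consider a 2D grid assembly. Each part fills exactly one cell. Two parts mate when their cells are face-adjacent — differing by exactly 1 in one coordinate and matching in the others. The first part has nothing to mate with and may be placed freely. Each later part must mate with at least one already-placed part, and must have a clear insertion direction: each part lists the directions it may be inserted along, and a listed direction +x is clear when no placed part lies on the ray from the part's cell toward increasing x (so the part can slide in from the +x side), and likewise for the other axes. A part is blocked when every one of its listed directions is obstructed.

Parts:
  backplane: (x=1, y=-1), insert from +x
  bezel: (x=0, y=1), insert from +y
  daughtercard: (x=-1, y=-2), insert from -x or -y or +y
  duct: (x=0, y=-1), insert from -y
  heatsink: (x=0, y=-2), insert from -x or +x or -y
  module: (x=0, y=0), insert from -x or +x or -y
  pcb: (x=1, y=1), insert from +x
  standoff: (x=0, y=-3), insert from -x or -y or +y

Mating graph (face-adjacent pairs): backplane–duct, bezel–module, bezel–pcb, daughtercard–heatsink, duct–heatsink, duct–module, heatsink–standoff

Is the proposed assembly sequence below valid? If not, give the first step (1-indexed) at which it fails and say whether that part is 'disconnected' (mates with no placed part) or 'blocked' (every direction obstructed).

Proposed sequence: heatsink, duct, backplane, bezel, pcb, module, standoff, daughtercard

Invalid at step 2 (blocked)

1. heatsink@(0, -2) [-x clear] — {heatsink}
2. duct@(0, -1) — -y all obstructed ⇒ blocked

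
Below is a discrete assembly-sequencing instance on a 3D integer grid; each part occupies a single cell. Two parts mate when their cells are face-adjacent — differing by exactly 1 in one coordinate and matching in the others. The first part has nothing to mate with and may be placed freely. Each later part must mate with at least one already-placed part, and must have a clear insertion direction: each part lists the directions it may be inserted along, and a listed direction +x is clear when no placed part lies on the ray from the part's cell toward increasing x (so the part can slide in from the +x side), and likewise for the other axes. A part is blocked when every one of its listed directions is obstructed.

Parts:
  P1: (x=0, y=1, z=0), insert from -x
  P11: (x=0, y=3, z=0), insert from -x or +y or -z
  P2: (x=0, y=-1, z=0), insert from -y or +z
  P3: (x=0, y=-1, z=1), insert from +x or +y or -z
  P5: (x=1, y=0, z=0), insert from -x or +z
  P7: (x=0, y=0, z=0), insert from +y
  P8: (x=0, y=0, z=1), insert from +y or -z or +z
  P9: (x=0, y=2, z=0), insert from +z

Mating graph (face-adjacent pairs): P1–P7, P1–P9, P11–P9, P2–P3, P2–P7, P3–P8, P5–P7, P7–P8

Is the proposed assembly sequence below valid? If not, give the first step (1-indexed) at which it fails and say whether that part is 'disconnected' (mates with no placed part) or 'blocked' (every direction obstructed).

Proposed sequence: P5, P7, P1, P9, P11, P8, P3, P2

Valid

1. P5@(1, 0, 0) [-x clear] — {P5}
2. P7@(0, 0, 0) [+y clear] — {P5, P7}
3. P1@(0, 1, 0) [-x clear] — {P1, P5, P7}
4. P9@(0, 2, 0) [+z clear] — {P1, P5, P7, P9}
5. P11@(0, 3, 0) [-x clear] — {P1, P11, P5, P7, P9}
6. P8@(0, 0, 1) [+y clear] — {P1, P11, P5, P7, P8, P9}
7. P3@(0, -1, 1) [+x clear] — {P1, P11, P3, P5, P7, P8, P9}
8. P2@(0, -1, 0) [-y clear] — {P1, P11, P2, P3, P5, P7, P8, P9}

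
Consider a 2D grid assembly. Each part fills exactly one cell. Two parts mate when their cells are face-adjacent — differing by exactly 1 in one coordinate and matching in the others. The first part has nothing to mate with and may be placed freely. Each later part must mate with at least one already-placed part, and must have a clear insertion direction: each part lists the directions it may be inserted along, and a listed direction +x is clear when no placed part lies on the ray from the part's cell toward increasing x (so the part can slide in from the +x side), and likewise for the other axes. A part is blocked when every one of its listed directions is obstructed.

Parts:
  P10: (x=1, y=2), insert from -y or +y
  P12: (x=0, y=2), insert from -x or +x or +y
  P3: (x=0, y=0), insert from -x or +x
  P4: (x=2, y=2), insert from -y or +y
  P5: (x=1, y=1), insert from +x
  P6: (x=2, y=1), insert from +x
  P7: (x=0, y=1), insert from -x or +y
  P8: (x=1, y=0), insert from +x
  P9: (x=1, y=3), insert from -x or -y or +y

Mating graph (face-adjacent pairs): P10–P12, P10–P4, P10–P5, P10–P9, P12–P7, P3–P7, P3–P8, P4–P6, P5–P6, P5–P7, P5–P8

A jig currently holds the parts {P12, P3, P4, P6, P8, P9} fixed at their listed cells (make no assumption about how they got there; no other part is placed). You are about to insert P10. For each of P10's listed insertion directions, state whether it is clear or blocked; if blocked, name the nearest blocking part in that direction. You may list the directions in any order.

-y: nearest on ray is P8@(1, 0) ⇒ blocked
+y: nearest on ray is P9@(1, 3) ⇒ blocked

+y: blocked by P9; -y: blocked by P8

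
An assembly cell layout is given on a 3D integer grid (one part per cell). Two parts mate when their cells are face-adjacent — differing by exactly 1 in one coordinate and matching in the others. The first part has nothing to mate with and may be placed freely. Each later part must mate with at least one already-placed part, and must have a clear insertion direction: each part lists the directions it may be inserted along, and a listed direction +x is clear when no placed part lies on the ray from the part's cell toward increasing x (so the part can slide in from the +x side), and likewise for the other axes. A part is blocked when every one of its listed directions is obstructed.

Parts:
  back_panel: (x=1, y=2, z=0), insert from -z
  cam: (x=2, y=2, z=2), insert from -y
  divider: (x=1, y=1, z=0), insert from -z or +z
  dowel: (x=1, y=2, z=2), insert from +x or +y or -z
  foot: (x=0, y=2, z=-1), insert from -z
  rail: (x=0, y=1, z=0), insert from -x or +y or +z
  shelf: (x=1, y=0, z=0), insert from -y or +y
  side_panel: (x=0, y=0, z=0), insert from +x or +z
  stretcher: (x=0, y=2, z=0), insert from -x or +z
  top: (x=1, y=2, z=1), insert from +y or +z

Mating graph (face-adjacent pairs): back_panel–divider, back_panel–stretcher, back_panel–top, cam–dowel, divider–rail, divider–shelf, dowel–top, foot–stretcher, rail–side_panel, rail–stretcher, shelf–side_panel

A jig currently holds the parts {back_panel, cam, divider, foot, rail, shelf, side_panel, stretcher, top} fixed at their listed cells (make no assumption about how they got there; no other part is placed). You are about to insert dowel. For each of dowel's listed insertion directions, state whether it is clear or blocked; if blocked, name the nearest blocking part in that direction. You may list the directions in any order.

+x: nearest on ray is cam@(2, 2, 2) ⇒ blocked
+y: ray from dowel(1, 2, 2) has no placed part ⇒ clear
-z: nearest on ray is top@(1, 2, 1) ⇒ blocked

+x: blocked by cam; +y: clear; -z: blocked by top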